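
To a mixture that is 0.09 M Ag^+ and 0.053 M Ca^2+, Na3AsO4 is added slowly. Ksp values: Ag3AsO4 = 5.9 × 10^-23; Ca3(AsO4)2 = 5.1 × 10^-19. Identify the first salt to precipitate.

Each salt begins to precipitate when Q = Ksp, i.e. when [AsO4^3-] reaches its threshold.
For Ag3AsO4: 5.9 × 10^-23 = (0.09)^3 × [AsO4^3-]  ⇒  [AsO4^3-] = 8.1 × 10^-20 M.
For Ca3(AsO4)2: 5.1 × 10^-19 = (0.053)^3 × [AsO4^3-]^2  ⇒  [AsO4^3-] = 5.9 × 10^-8 M.
The salt with the lower threshold [AsO4^3-] precipitates first: Ag3AsO4.

Ag3AsO4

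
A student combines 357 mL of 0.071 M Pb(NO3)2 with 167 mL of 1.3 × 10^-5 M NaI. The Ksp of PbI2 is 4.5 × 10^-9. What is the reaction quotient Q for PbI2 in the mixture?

Total volume = 357 + 167 = 524 mL.
[Pb^2+] = 7.1 x 10^-2 × (357/524) = 4.84 × 10^-2 M
[I^-] = 1.3 × 10^-5 × (167/524) = 4.14 x 10^-6 M
PbI2(s) ⇌ Pb^2+(aq) + 2 I^-(aq), so Q = [Pb^2+][I^-]^2
Q = (4.84 × 10^-2)(4.14 × 10^-6)^2 = 8.3 × 10^-13
Q < Ksp, so no precipitate of PbI2 forms.

Q = 8.3 × 10^-13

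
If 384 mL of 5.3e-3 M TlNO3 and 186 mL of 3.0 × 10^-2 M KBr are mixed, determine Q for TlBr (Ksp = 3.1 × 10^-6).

Total volume = 384 + 186 = 570 mL.
[Tl^+] = 5.3 x 10^-3 × (384/570) = 3.57 × 10^-3 M
[Br^-] = 3.0 x 10^-2 × (186/570) = 9.79 × 10^-3 M
TlBr(s) ⇌ Tl^+(aq) + Br^-(aq), so Q = [Tl^+][Br^-]
Q = (3.57 × 10^-3)(9.79 × 10^-3) = 3.5 x 10^-5
Q > Ksp, so TlBr will precipitate.

Q ≈ 3.5 × 10^-5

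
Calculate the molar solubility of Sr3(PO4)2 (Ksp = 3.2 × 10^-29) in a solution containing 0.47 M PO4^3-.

Sr3(PO4)2(s) ⇌ 3 Sr^2+(aq) + 2 PO4^3-(aq)
Ksp = [Sr^2+]^3[PO4^3-]^2
Let s be the molar solubility in this solution. [Sr^2+] = 3s, [PO4^3-] = 0.47 + 2s ≈ 0.47 (since the PO4^3- already present dominates).
Ksp ≈ (3s)^3 × (0.47)^2
s = 1.8 x 10^-10 M
Check: 2s = 3.5 × 10^-10 ≪ 0.47, so the approximation is valid.

1.8e-10 M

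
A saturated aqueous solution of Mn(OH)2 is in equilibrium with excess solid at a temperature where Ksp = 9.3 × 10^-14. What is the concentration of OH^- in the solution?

5.7 × 10^-5 M

Mn(OH)2(s) <=> Mn^2+(aq) + 2 OH^-(aq)
Ksp = [Mn^2+][OH^-]^2
For each mole of Mn(OH)2 that dissolves: [Mn^2+] = s, [OH^-] = 2s.
Ksp = s(2s)^2 = 4s^3
s^3 = 9.3 × 10^-14 / 4, so s = 2.85 x 10^-5 M
[OH^-] = 2s = 5.7 × 10^-5 M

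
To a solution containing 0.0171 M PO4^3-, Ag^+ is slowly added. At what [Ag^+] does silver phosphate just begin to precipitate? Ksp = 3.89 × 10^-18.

[Ag^+] ≈ 6.10 x 10^-6 M

Ag3PO4(s) ⇌ 3 Ag^+ + PO4^3-
Ksp = [Ag^+]^3[PO4^3-]
Precipitation begins when Q = Ksp. With [PO4^3-] = 0.0171 M:
3.89 × 10^-18 = (0.0171) × [Ag^+]^3
[Ag^+] = (3.89 × 10^-18 / 1.71 x 10^-2)^(1/3) = 6.10 × 10^-6 M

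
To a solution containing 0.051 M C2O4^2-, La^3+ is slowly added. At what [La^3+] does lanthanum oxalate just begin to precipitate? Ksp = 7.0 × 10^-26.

[La^3+] ≈ 2.3 x 10^-11 M

La2(C2O4)3(s) <=> 2 La^3+(aq) + 3 C2O4^2-(aq)
Ksp = [La^3+]^2[C2O4^2-]^3
Precipitation begins when Q = Ksp. With [C2O4^2-] = 0.051 M:
7.0 × 10^-26 = (0.051)^3 × [La^3+]^2
[La^3+] = (7.0 × 10^-26 / 1.33 x 10^-4)^(1/2) = 2.3 × 10^-11 M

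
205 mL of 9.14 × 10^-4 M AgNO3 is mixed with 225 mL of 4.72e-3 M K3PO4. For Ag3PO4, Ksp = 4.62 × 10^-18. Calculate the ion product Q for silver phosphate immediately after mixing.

2.04 × 10^-13

Total volume = 205 + 225 = 430 mL.
[Ag^+] = 9.14 x 10^-4 × (205/430) = 4.357 x 10^-4 M
[PO4^3-] = 4.72 x 10^-3 × (225/430) = 2.470 x 10^-3 M
Ag3PO4(s) <=> 3 Ag^+(aq) + PO4^3-(aq), so Q = [Ag^+]^3[PO4^3-]
Q = (4.357 x 10^-4)^3(2.470 × 10^-3) = 2.04 x 10^-13
Q > Ksp, so Ag3PO4 will precipitate.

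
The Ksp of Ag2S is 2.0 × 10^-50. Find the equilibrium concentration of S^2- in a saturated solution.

[S^2-] = 1.7e-17 M

Ag2S(s) ⇌ 2 Ag^+ + S^2-
Ksp = [Ag^+]^2[S^2-]
For each mole of Ag2S that dissolves: [Ag^+] = 2s, [S^2-] = s.
Ksp = (2s)^2s = 4s^3
s = (2.0 × 10^-50 / 4)^(1/3) = 1.71 × 10^-17 M
[S^2-] = s = 1.7 x 10^-17 M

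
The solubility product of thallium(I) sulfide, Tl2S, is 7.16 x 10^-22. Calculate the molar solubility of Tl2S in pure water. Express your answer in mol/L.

s ≈ 5.64 × 10^-8 M

Tl2S(s) ⇌ 2 Tl^+(aq) + S^2-(aq)
Ksp = [Tl^+]^2[S^2-]
If s mol/L of Tl2S dissolves, [Tl^+] = 2s and [S^2-] = s.
Substituting: Ksp = (2s)^2s = 4s^3
s^3 = 7.16 x 10^-22 / 4, so s = 5.64 × 10^-8 M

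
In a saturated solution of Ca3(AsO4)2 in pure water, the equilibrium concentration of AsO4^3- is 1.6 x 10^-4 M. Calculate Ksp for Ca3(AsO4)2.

Ca3(AsO4)2(s) <=> 3 Ca^2+(aq) + 2 AsO4^3-(aq)
Stoichiometry gives [Ca^2+] = (3/2)[AsO4^3-] = 2.40 × 10^-4 M.
Ksp = [Ca^2+]^3[AsO4^3-]^2
Ksp = (2.40 × 10^-4)^3 × (1.6 x 10^-4)^2 = 3.5 x 10^-19

3.5 × 10^-19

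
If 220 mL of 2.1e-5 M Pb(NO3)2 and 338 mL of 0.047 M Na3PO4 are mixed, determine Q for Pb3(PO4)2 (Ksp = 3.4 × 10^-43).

Total volume = 220 + 338 = 558 mL.
[Pb^2+] = 2.1 × 10^-5 × (220/558) = 8.28 × 10^-6 M
[PO4^3-] = 4.7 × 10^-2 × (338/558) = 2.85 × 10^-2 M
Pb3(PO4)2(s) ⇌ 3 Pb^2+ + 2 PO4^3-, so Q = [Pb^2+]^3[PO4^3-]^2
Q = (8.28 × 10^-6)^3(2.85 x 10^-2)^2 = 4.6 × 10^-19
Q > Ksp, so Pb3(PO4)2 will precipitate.

Q = 4.6 × 10^-19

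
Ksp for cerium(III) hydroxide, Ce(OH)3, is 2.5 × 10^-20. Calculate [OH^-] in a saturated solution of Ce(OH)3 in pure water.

[OH^-] = 1.7e-5 M

Ce(OH)3(s) <=> Ce^3+ + 3 OH^-
Ksp = [Ce^3+][OH^-]^3
Let s = molar solubility. Then [Ce^3+] = s and [OH^-] = 3s.
Ksp = s(3s)^3 = 27s^4
s^4 = 2.5 × 10^-20 / 27, so s = 5.52 × 10^-6 M
[OH^-] = 3s = 1.7 × 10^-5 M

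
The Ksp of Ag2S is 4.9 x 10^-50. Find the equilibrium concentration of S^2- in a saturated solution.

2.3 x 10^-17 M

Ag2S(s) <=> 2 Ag^+(aq) + S^2-(aq)
Ksp = [Ag^+]^2[S^2-]
If s mol/L of Ag2S dissolves, [Ag^+] = 2s and [S^2-] = s.
Ksp = (2s)^2s = 4s^3
s = (4.9 x 10^-50 / 4)^(1/3) = 2.31 × 10^-17 M
[S^2-] = s = 2.3 × 10^-17 M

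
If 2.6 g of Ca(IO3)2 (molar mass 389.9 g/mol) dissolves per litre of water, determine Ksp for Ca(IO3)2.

Molar solubility s = (2.6 g/L) / (389.9 g/mol) = 6.67 × 10^-3 M.
Ca(IO3)2(s) ⇌ Ca^2+(aq) + 2 IO3^-(aq)
With molar solubility s: [Ca^2+] = s, [IO3^-] = 2s.
Ksp = [Ca^2+][IO3^-]^2
Substituting: Ksp = s(2s)^2 = 4s^3
With s = 6.67 × 10^-3: Ksp = 1.2 × 10^-6

Ksp = 1.2 × 10^-6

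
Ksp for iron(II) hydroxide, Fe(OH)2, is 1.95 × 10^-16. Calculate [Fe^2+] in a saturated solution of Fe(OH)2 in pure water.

Fe(OH)2(s) ⇌ Fe^2+(aq) + 2 OH^-(aq)
Ksp = [Fe^2+][OH^-]^2
For each mole of Fe(OH)2 that dissolves: [Fe^2+] = s, [OH^-] = 2s.
Ksp = s(2s)^2 = 4s^3
Solving, s = (1.95 × 10^-16/4)^(1/3) = 3.653 × 10^-6 M
[Fe^2+] = s = 3.65 × 10^-6 M

[Fe^2+] = 3.65e-6 M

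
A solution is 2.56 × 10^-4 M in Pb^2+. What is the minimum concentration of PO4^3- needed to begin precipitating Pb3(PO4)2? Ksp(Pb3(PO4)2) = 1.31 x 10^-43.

Pb3(PO4)2(s) <=> 3 Pb^2+ + 2 PO4^3-
Ksp = [Pb^2+]^3[PO4^3-]^2
Precipitation begins when Q = Ksp. With [Pb^2+] = 2.56 × 10^-4 M:
1.31 x 10^-43 = (2.56 × 10^-4)^3 × [PO4^3-]^2
[PO4^3-] = (1.31 x 10^-43 / 1.678 x 10^-11)^(1/2) = 8.84 × 10^-17 M

[PO4^3-] = 8.84 x 10^-17 M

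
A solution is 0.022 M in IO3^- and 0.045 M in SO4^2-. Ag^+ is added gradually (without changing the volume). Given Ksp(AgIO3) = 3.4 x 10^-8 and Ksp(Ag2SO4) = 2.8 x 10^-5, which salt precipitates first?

AgIO3

Precipitation of each salt starts when its ion product equals its Ksp.
For AgIO3: 3.4 x 10^-8 = 0.022 × [Ag^+]  ⇒  [Ag^+] = 1.5 × 10^-6 M.
For Ag2SO4: 2.8 x 10^-5 = 0.045 × [Ag^+]^2  ⇒  [Ag^+] = 2.5 x 10^-2 M.
The salt with the lower threshold [Ag^+] precipitates first: AgIO3.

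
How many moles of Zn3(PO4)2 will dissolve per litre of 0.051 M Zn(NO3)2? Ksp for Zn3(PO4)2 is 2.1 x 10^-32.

Zn3(PO4)2(s) ⇌ 3 Zn^2+(aq) + 2 PO4^3-(aq)
Ksp = [Zn^2+]^3[PO4^3-]^2
If s mol/L dissolves here, [Zn^2+] = 0.051 + 3s ≈ 0.051, [PO4^3-] = 2s (common-ion effect: Zn^2+ is already 0.051 M).
Ksp ≈ (0.051)^3 × (2s)^2
s = 6.3 × 10^-15 M
Check: 3s = 1.9 x 10^-14 ≪ 0.051, so the approximation is valid.

s = 6.3 x 10^-15 M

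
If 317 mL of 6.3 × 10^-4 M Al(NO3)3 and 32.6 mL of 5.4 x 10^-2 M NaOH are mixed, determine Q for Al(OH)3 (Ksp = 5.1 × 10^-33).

7.3e-11

Total volume = 317 + 32.6 = 349.6 mL.
[Al^3+] = 6.3 × 10^-4 × (317/349.6) = 5.71 x 10^-4 M
[OH^-] = 5.4 x 10^-2 × (32.6/349.6) = 5.04 × 10^-3 M
Al(OH)3(s) ⇌ Al^3+ + 3 OH^-, so Q = [Al^3+][OH^-]^3
Q = (5.71 × 10^-4)(5.04 x 10^-3)^3 = 7.3 × 10^-11
Q > Ksp, so Al(OH)3 will precipitate.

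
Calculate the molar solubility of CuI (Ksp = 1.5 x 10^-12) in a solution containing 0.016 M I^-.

s = 9.4 × 10^-11 M

CuI(s) ⇌ Cu^+ + I^-
Ksp = [Cu^+][I^-]
If s mol/L dissolves here, [Cu^+] = s, [I^-] = 0.016 + s ≈ 0.016 (common-ion effect: I^- is already 0.016 M).
Ksp ≈ s × 0.016
s = 9.4 x 10^-11 M
Check: s = 9.4 × 10^-11 ≪ 0.016, so the approximation is valid.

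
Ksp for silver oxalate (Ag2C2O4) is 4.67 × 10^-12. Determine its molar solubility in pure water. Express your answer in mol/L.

s ≈ 1.05 × 10^-4 M

Ag2C2O4(s) ⇌ 2 Ag^+ + C2O4^2-
Ksp = [Ag^+]^2[C2O4^2-]
With molar solubility s: [Ag^+] = 2s, [C2O4^2-] = s.
So Ksp = (2s)^2 × s = 4s^3
Solving, s = (4.67 × 10^-12/4)^(1/3) = 1.05 × 10^-4 M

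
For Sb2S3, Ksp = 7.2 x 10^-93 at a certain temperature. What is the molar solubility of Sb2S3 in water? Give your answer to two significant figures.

s ≈ 1.5 × 10^-19 M

Sb2S3(s) <=> 2 Sb^3+ + 3 S^2-
Ksp = [Sb^3+]^2[S^2-]^3
For each mole of Sb2S3 that dissolves: [Sb^3+] = 2s, [S^2-] = 3s.
So Ksp = (2s)^2 × (3s)^3 = 108s^5
Solving, s = (7.2 x 10^-93/108)^(1/5) = 1.5 × 10^-19 M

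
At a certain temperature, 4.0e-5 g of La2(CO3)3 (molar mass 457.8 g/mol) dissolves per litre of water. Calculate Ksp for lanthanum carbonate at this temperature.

Molar solubility s = (4.0 × 10^-5 g/L) / (457.8 g/mol) = 8.74 x 10^-8 M.
La2(CO3)3(s) ⇌ 2 La^3+(aq) + 3 CO3^2-(aq)
Let s = molar solubility. Then [La^3+] = 2s and [CO3^2-] = 3s.
Ksp = [La^3+]^2[CO3^2-]^3
Substituting: Ksp = (2s)^2(3s)^3 = 108s^5
With s = 8.74 x 10^-8: Ksp = 5.5 x 10^-34

Ksp = 5.5e-34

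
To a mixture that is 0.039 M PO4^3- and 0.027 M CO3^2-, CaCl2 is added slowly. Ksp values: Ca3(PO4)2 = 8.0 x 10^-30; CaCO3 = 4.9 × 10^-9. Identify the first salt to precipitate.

Ca3(PO4)2

Precipitation of each salt starts when its ion product equals its Ksp.
For Ca3(PO4)2: 8.0 x 10^-30 = (0.039)^2 × [Ca^2+]^3  ⇒  [Ca^2+] = 1.7 × 10^-9 M.
For CaCO3: 4.9 × 10^-9 = 0.027 × [Ca^2+]  ⇒  [Ca^2+] = 1.8 × 10^-7 M.
The salt with the lower threshold [Ca^2+] precipitates first: Ca3(PO4)2.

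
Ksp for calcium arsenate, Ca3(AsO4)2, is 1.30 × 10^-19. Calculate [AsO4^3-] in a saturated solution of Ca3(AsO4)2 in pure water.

[AsO4^3-] ≈ 1.31e-4 M

Ca3(AsO4)2(s) ⇌ 3 Ca^2+ + 2 AsO4^3-
Ksp = [Ca^2+]^3[AsO4^3-]^2
If s mol/L of Ca3(AsO4)2 dissolves, [Ca^2+] = 3s and [AsO4^3-] = 2s.
Ksp = (3s)^3(2s)^2 = 108s^5
s^5 = 1.30 × 10^-19 / 108, so s = 6.548 × 10^-5 M
[AsO4^3-] = 2s = 1.31 × 10^-4 M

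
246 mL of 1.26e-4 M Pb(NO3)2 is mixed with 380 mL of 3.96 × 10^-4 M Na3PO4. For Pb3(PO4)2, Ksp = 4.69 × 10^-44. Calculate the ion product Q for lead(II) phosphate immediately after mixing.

Total volume = 246 + 380 = 626 mL.
[Pb^2+] = 1.26 × 10^-4 × (246/626) = 4.951 × 10^-5 M
[PO4^3-] = 3.96 × 10^-4 × (380/626) = 2.404 x 10^-4 M
Pb3(PO4)2(s) ⇌ 3 Pb^2+ + 2 PO4^3-, so Q = [Pb^2+]^3[PO4^3-]^2
Q = (4.951 x 10^-5)^3(2.404 × 10^-4)^2 = 7.01 x 10^-21
Q > Ksp, so Pb3(PO4)2 will precipitate.

Q = 7.01e-21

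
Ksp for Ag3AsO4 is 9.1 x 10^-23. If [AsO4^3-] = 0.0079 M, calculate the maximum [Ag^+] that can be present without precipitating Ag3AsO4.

[Ag^+] = 2.3e-7 M

Ag3AsO4(s) ⇌ 3 Ag^+(aq) + AsO4^3-(aq)
Ksp = [Ag^+]^3[AsO4^3-]
Precipitation begins when Q = Ksp. With [AsO4^3-] = 0.0079 M:
9.1 x 10^-23 = (0.0079) × [Ag^+]^3
[Ag^+] = (9.1 x 10^-23 / 7.9 × 10^-3)^(1/3) = 2.3 x 10^-7 M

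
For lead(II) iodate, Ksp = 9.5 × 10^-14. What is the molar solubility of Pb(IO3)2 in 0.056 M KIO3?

Pb(IO3)2(s) ⇌ Pb^2+(aq) + 2 IO3^-(aq)
Ksp = [Pb^2+][IO3^-]^2
Let s = moles of Pb(IO3)2 that dissolve per litre. [Pb^2+] = s, [IO3^-] = 0.056 + 2s ≈ 0.056 (Ksp is small, so little additional dissolves).
Ksp ≈ s × (0.056)^2
s = 3.0 x 10^-11 M
Check: 2s = 6.1 × 10^-11 ≪ 0.056, so the approximation is valid.

3.0 x 10^-11 M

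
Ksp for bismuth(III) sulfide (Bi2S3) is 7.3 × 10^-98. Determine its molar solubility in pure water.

Bi2S3(s) ⇌ 2 Bi^3+(aq) + 3 S^2-(aq)
Ksp = [Bi^3+]^2[S^2-]^3
Let s = molar solubility. Then [Bi^3+] = 2s and [S^2-] = 3s.
So Ksp = (2s)^2 × (3s)^3 = 108s^5
s^5 = 7.3 × 10^-98 / 108, so s = 1.5 × 10^-20 M

s ≈ 1.5 x 10^-20 M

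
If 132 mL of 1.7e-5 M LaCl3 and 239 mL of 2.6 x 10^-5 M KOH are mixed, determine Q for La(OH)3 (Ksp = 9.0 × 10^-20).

Q ≈ 2.8 × 10^-20

Total volume = 132 + 239 = 371 mL.
[La^3+] = 1.7 × 10^-5 × (132/371) = 6.05 × 10^-6 M
[OH^-] = 2.6 × 10^-5 × (239/371) = 1.67 × 10^-5 M
La(OH)3(s) <=> La^3+ + 3 OH^-, so Q = [La^3+][OH^-]^3
Q = (6.05 × 10^-6)(1.67 × 10^-5)^3 = 2.8 × 10^-20
Q < Ksp, so no precipitate of La(OH)3 forms.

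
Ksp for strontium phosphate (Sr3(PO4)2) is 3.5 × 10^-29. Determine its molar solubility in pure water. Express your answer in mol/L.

s = 8.0 × 10^-7 M

Sr3(PO4)2(s) <=> 3 Sr^2+ + 2 PO4^3-
Ksp = [Sr^2+]^3[PO4^3-]^2
If s mol/L of Sr3(PO4)2 dissolves, [Sr^2+] = 3s and [PO4^3-] = 2s.
Substituting: Ksp = (3s)^3(2s)^2 = 108s^5
s = (3.5 × 10^-29 / 108)^(1/5) = 8.0 x 10^-7 M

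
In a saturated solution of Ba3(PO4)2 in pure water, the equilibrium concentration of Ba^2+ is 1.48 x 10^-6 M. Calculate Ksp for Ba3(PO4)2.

Ksp ≈ 3.16 x 10^-30

Ba3(PO4)2(s) ⇌ 3 Ba^2+(aq) + 2 PO4^3-(aq)
Stoichiometry gives [PO4^3-] = (2/3)[Ba^2+] = 9.867 × 10^-7 M.
Ksp = [Ba^2+]^3[PO4^3-]^2
Ksp = (1.48 x 10^-6)^3 × (9.867 × 10^-7)^2 = 3.16 x 10^-30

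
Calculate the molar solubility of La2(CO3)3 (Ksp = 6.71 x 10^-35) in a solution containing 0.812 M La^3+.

s = 1.56e-12 M

La2(CO3)3(s) ⇌ 2 La^3+ + 3 CO3^2-
Ksp = [La^3+]^2[CO3^2-]^3
Let s = moles of La2(CO3)3 that dissolve per litre. [La^3+] = 0.812 + 2s ≈ 0.812, [CO3^2-] = 3s (Ksp is small, so little additional dissolves).
Ksp ≈ (0.812)^2 × (3s)^3
s = 1.56 × 10^-12 M
Check: 2s = 3.1 × 10^-12 ≪ 0.812, so the approximation is valid.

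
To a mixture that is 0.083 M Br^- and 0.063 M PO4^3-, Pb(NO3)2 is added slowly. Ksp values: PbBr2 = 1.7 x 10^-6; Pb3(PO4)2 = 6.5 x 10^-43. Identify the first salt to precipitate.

Precipitation of each salt starts when its ion product equals its Ksp.
For PbBr2: 1.7 x 10^-6 = (0.083)^2 × [Pb^2+]  ⇒  [Pb^2+] = 2.5 x 10^-4 M.
For Pb3(PO4)2: 6.5 x 10^-43 = (0.063)^2 × [Pb^2+]^3  ⇒  [Pb^2+] = 5.5 × 10^-14 M.
The salt with the lower threshold [Pb^2+] precipitates first: Pb3(PO4)2.

Pb3(PO4)2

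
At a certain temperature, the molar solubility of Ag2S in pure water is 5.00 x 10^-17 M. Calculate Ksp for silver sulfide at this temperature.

Ksp = 5.00 × 10^-49

Ag2S(s) ⇌ 2 Ag^+ + S^2-
Let s = molar solubility. Then [Ag^+] = 2s and [S^2-] = s.
Ksp = [Ag^+]^2[S^2-]
So Ksp = (2s)^2 × s = 4s^3
With s = 5.00 x 10^-17: Ksp = 5.00 × 10^-49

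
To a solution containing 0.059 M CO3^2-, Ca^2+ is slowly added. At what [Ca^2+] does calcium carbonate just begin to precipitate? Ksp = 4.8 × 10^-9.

CaCO3(s) <=> Ca^2+(aq) + CO3^2-(aq)
Ksp = [Ca^2+][CO3^2-]
Precipitation begins when Q = Ksp. With [CO3^2-] = 0.059 M:
4.8 × 10^-9 = (0.059) × [Ca^2+]
[Ca^2+] = (4.8 × 10^-9 / 5.9 × 10^-2) = 8.1 x 10^-8 M

[Ca^2+] = 8.1e-8 M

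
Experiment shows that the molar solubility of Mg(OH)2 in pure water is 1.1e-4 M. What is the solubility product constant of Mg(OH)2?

Ksp = 5.3e-12

Mg(OH)2(s) ⇌ Mg^2+(aq) + 2 OH^-(aq)
For each mole of Mg(OH)2 that dissolves: [Mg^2+] = s, [OH^-] = 2s.
Ksp = [Mg^2+][OH^-]^2
So Ksp = s × (2s)^2 = 4s^3
With s = 1.1 × 10^-4: Ksp = 5.3 × 10^-12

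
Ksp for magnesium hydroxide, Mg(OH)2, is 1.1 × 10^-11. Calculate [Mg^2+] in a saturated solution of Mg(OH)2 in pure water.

Mg(OH)2(s) ⇌ Mg^2+ + 2 OH^-
Ksp = [Mg^2+][OH^-]^2
For each mole of Mg(OH)2 that dissolves: [Mg^2+] = s, [OH^-] = 2s.
Ksp = s(2s)^2 = 4s^3
s = (1.1 × 10^-11 / 4)^(1/3) = 1.40 × 10^-4 M
[Mg^2+] = s = 1.4 × 10^-4 M

[Mg^2+] = 1.4e-4 M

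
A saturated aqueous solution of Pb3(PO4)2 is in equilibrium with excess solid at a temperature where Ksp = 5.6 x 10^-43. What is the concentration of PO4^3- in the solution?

Pb3(PO4)2(s) <=> 3 Pb^2+(aq) + 2 PO4^3-(aq)
Ksp = [Pb^2+]^3[PO4^3-]^2
If s mol/L of Pb3(PO4)2 dissolves, [Pb^2+] = 3s and [PO4^3-] = 2s.
Substituting: Ksp = (3s)^3(2s)^2 = 108s^5
s^5 = 5.6 x 10^-43 / 108, so s = 1.39 x 10^-9 M
[PO4^3-] = 2s = 2.8 × 10^-9 M

[PO4^3-] ≈ 2.8 x 10^-9 M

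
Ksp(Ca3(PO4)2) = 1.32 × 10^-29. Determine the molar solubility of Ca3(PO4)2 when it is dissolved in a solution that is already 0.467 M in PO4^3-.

Ca3(PO4)2(s) ⇌ 3 Ca^2+ + 2 PO4^3-
Ksp = [Ca^2+]^3[PO4^3-]^2
If s mol/L dissolves here, [Ca^2+] = 3s, [PO4^3-] = 0.467 + 2s ≈ 0.467 (Ksp is small, so little additional dissolves).
Ksp ≈ (3s)^3 × (0.467)^2
s = 1.31 × 10^-10 M
Check: 2s = 2.6 × 10^-10 ≪ 0.467, so the approximation is valid.

s ≈ 1.31 × 10^-10 M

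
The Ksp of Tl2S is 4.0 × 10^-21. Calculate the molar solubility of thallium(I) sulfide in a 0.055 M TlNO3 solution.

Tl2S(s) ⇌ 2 Tl^+ + S^2-
Ksp = [Tl^+]^2[S^2-]
If s mol/L dissolves here, [Tl^+] = 0.055 + 2s ≈ 0.055, [S^2-] = s (Ksp is small, so little additional dissolves).
Ksp ≈ (0.055)^2 × s
s = 1.3 × 10^-18 M
Check: 2s = 2.6 x 10^-18 ≪ 0.055, so the approximation is valid.

s = 1.3e-18 M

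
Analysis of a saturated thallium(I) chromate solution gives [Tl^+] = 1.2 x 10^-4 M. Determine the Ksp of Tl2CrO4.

Ksp = 8.6e-13

Tl2CrO4(s) ⇌ 2 Tl^+ + CrO4^2-
Stoichiometry gives [CrO4^2-] = (1/2)[Tl^+] = 6.00 × 10^-5 M.
Ksp = [Tl^+]^2[CrO4^2-]
Ksp = (1.2 × 10^-4)^2 × 6.00 × 10^-5 = 8.6 × 10^-13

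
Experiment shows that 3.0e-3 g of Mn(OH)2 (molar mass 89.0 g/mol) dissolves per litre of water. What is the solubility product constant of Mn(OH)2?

Molar solubility s = (3.0 × 10^-3 g/L) / (89.0 g/mol) = 3.37 × 10^-5 M.
Mn(OH)2(s) ⇌ Mn^2+(aq) + 2 OH^-(aq)
If s mol/L of Mn(OH)2 dissolves, [Mn^2+] = s and [OH^-] = 2s.
Ksp = [Mn^2+][OH^-]^2
Substituting: Ksp = s(2s)^2 = 4s^3
With s = 3.37 x 10^-5: Ksp = 1.5 x 10^-13

Ksp = 1.5e-13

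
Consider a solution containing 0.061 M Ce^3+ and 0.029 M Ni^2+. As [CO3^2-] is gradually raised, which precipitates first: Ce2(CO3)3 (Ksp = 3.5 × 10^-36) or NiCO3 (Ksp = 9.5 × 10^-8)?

Ce2(CO3)3

Each salt begins to precipitate when Q = Ksp, i.e. when [CO3^2-] reaches its threshold.
For Ce2(CO3)3: 3.5 × 10^-36 = (0.061)^2 × [CO3^2-]^3  ⇒  [CO3^2-] = 9.8 × 10^-12 M.
For NiCO3: 9.5 × 10^-8 = 0.029 × [CO3^2-]  ⇒  [CO3^2-] = 3.3 × 10^-6 M.
The salt with the lower threshold [CO3^2-] precipitates first: Ce2(CO3)3.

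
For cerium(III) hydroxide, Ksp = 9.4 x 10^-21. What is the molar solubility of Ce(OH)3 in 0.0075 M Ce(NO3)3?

s ≈ 3.6 × 10^-7 M

Ce(OH)3(s) <=> Ce^3+ + 3 OH^-
Ksp = [Ce^3+][OH^-]^3
Let s be the molar solubility in this solution. [Ce^3+] = 0.0075 + s ≈ 0.0075, [OH^-] = 3s (since Ce^3+ from Ce(NO3)3 dominates).
Ksp ≈ 0.0075 × (3s)^3
s = 3.6 × 10^-7 M
Check: s = 3.6 x 10^-7 ≪ 0.0075, so the approximation is valid.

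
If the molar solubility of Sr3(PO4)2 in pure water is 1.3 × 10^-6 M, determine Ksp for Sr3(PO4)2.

Sr3(PO4)2(s) ⇌ 3 Sr^2+(aq) + 2 PO4^3-(aq)
Let s = molar solubility. Then [Sr^2+] = 3s and [PO4^3-] = 2s.
Ksp = [Sr^2+]^3[PO4^3-]^2
Substituting: Ksp = (3s)^3(2s)^2 = 108s^5
With s = 1.3 × 10^-6: Ksp = 4.0 × 10^-28

4.0e-28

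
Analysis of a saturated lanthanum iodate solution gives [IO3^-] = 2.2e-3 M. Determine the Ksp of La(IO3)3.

La(IO3)3(s) ⇌ La^3+ + 3 IO3^-
Stoichiometry gives [La^3+] = (1/3)[IO3^-] = 7.33 × 10^-4 M.
Ksp = [La^3+][IO3^-]^3
Ksp = 7.33 x 10^-4 × (2.2 × 10^-3)^3 = 7.8 x 10^-12

7.8 × 10^-12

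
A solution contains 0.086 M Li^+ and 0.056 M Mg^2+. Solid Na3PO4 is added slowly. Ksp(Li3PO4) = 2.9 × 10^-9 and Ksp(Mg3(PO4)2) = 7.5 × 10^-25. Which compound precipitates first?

Precipitation of each salt starts when its ion product equals its Ksp.
For Li3PO4: 2.9 × 10^-9 = (0.086)^3 × [PO4^3-]  ⇒  [PO4^3-] = 4.6 × 10^-6 M.
For Mg3(PO4)2: 7.5 × 10^-25 = (0.056)^3 × [PO4^3-]^2  ⇒  [PO4^3-] = 6.5 × 10^-11 M.
The salt with the lower threshold [PO4^3-] precipitates first: Mg3(PO4)2.

Mg3(PO4)2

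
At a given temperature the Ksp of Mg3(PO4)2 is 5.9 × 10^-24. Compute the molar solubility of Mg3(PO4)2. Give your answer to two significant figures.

s ≈ 8.9e-6 M

Mg3(PO4)2(s) <=> 3 Mg^2+ + 2 PO4^3-
Ksp = [Mg^2+]^3[PO4^3-]^2
For each mole of Mg3(PO4)2 that dissolves: [Mg^2+] = 3s, [PO4^3-] = 2s.
So Ksp = (3s)^3 × (2s)^2 = 108s^5
s = (5.9 × 10^-24 / 108)^(1/5) = 8.9 x 10^-6 M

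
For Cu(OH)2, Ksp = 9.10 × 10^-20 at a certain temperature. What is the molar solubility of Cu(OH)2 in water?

2.83 x 10^-7 M

Cu(OH)2(s) ⇌ Cu^2+ + 2 OH^-
Ksp = [Cu^2+][OH^-]^2
With molar solubility s: [Cu^2+] = s, [OH^-] = 2s.
So Ksp = s × (2s)^2 = 4s^3
Solving, s = (9.10 × 10^-20/4)^(1/3) = 2.83 × 10^-7 M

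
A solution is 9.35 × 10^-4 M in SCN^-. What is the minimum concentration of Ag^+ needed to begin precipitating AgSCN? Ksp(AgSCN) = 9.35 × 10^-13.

AgSCN(s) ⇌ Ag^+(aq) + SCN^-(aq)
Ksp = [Ag^+][SCN^-]
Precipitation begins when Q = Ksp. With [SCN^-] = 9.35 × 10^-4 M:
9.35 × 10^-13 = (9.35 × 10^-4) × [Ag^+]
[Ag^+] = (9.35 × 10^-13 / 9.35 x 10^-4) = 1.00 × 10^-9 M

[Ag^+] ≈ 1.00 × 10^-9 M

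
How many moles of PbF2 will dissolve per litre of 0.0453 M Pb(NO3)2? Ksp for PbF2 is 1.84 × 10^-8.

PbF2(s) ⇌ Pb^2+ + 2 F^-
Ksp = [Pb^2+][F^-]^2
Let s be the molar solubility in this solution. [Pb^2+] = 0.0453 + s ≈ 0.0453, [F^-] = 2s (common-ion effect: Pb^2+ is already 0.0453 M).
Ksp ≈ 0.0453 × (2s)^2
s = 3.19 x 10^-4 M
Check: s = 3.2 × 10^-4 ≪ 0.0453, so the approximation is valid.

3.19 × 10^-4 M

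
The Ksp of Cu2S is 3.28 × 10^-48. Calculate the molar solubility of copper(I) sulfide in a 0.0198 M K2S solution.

s = 6.44e-24 M

Cu2S(s) ⇌ 2 Cu^+ + S^2-
Ksp = [Cu^+]^2[S^2-]
Let s = moles of Cu2S that dissolve per litre. [Cu^+] = 2s, [S^2-] = 0.0198 + s ≈ 0.0198 (since S^2- from K2S dominates).
Ksp ≈ (2s)^2 × 0.0198
s = 6.44 × 10^-24 M
Check: s = 6.4 x 10^-24 ≪ 0.0198, so the approximation is valid.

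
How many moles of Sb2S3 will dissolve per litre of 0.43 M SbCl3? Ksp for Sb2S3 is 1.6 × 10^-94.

Sb2S3(s) <=> 2 Sb^3+ + 3 S^2-
Ksp = [Sb^3+]^2[S^2-]^3
If s mol/L dissolves here, [Sb^3+] = 0.43 + 2s ≈ 0.43, [S^2-] = 3s (since Sb^3+ from SbCl3 dominates).
Ksp ≈ (0.43)^2 × (3s)^3
s = 3.2 × 10^-32 M
Check: 2s = 6.4 × 10^-32 ≪ 0.43, so the approximation is valid.

s ≈ 3.2 × 10^-32 M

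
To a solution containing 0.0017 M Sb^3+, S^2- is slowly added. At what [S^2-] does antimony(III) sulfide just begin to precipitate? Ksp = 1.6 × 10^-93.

[S^2-] ≈ 8.2 x 10^-30 M

Sb2S3(s) ⇌ 2 Sb^3+ + 3 S^2-
Ksp = [Sb^3+]^2[S^2-]^3
Precipitation begins when Q = Ksp. With [Sb^3+] = 0.0017 M:
1.6 × 10^-93 = (0.0017)^2 × [S^2-]^3
[S^2-] = (1.6 × 10^-93 / 2.89 x 10^-6)^(1/3) = 8.2 × 10^-30 M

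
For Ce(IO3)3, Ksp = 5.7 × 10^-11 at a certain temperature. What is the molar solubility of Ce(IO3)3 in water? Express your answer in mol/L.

Ce(IO3)3(s) ⇌ Ce^3+(aq) + 3 IO3^-(aq)
Ksp = [Ce^3+][IO3^-]^3
Let s = molar solubility. Then [Ce^3+] = s and [IO3^-] = 3s.
Ksp = s(3s)^3 = 27s^4
s = (5.7 × 10^-11 / 27)^(1/4) = 1.2 x 10^-3 M

s ≈ 1.2 × 10^-3 M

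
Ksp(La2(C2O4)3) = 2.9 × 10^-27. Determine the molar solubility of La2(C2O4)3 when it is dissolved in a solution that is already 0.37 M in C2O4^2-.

La2(C2O4)3(s) ⇌ 2 La^3+ + 3 C2O4^2-
Ksp = [La^3+]^2[C2O4^2-]^3
Let s be the molar solubility in this solution. [La^3+] = 2s, [C2O4^2-] = 0.37 + 3s ≈ 0.37 (Ksp is small, so little additional dissolves).
Ksp ≈ (2s)^2 × (0.37)^3
s = 1.2 x 10^-13 M
Check: 3s = 3.6 x 10^-13 ≪ 0.37, so the approximation is valid.

s = 1.2e-13 M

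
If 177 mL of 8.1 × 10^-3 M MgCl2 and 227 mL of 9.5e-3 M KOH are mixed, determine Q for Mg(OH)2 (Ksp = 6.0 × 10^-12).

Q = 1.0 x 10^-7

Total volume = 177 + 227 = 404 mL.
[Mg^2+] = 8.1 × 10^-3 × (177/404) = 3.55 × 10^-3 M
[OH^-] = 9.5 × 10^-3 × (227/404) = 5.34 × 10^-3 M
Mg(OH)2(s) <=> Mg^2+(aq) + 2 OH^-(aq), so Q = [Mg^2+][OH^-]^2
Q = (3.55 × 10^-3)(5.34 × 10^-3)^2 = 1.0 × 10^-7
Q > Ksp, so Mg(OH)2 will precipitate.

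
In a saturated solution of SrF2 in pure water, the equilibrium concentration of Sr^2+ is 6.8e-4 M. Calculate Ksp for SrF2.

Ksp = 1.3e-9

SrF2(s) ⇌ Sr^2+ + 2 F^-
Stoichiometry gives [F^-] = (2/1)[Sr^2+] = 1.36 × 10^-3 M.
Ksp = [Sr^2+][F^-]^2
Ksp = 6.8 x 10^-4 × (1.36 x 10^-3)^2 = 1.3 x 10^-9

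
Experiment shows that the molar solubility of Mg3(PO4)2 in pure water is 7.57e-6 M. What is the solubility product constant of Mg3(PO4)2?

Mg3(PO4)2(s) ⇌ 3 Mg^2+(aq) + 2 PO4^3-(aq)
For each mole of Mg3(PO4)2 that dissolves: [Mg^2+] = 3s, [PO4^3-] = 2s.
Ksp = [Mg^2+]^3[PO4^3-]^2
So Ksp = (3s)^3 × (2s)^2 = 108s^5
With s = 7.57 x 10^-6: Ksp = 2.68 x 10^-24

2.68 × 10^-24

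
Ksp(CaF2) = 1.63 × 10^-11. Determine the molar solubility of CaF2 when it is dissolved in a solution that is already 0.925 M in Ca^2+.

2.10e-6 M

CaF2(s) ⇌ Ca^2+(aq) + 2 F^-(aq)
Ksp = [Ca^2+][F^-]^2
If s mol/L dissolves here, [Ca^2+] = 0.925 + s ≈ 0.925, [F^-] = 2s (common-ion effect: Ca^2+ is already 0.925 M).
Ksp ≈ 0.925 × (2s)^2
s = 2.10 × 10^-6 M
Check: s = 2.1 x 10^-6 ≪ 0.925, so the approximation is valid.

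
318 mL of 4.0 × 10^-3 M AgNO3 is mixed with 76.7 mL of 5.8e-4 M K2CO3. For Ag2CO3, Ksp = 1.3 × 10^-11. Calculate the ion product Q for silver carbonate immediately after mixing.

Q = 1.2 × 10^-9

Total volume = 318 + 76.7 = 394.7 mL.
[Ag^+] = 4.0 x 10^-3 × (318/394.7) = 3.22 × 10^-3 M
[CO3^2-] = 5.8 x 10^-4 × (76.7/394.7) = 1.13 x 10^-4 M
Ag2CO3(s) <=> 2 Ag^+ + CO3^2-, so Q = [Ag^+]^2[CO3^2-]
Q = (3.22 × 10^-3)^2(1.13 x 10^-4) = 1.2 × 10^-9
Q > Ksp, so Ag2CO3 will precipitate.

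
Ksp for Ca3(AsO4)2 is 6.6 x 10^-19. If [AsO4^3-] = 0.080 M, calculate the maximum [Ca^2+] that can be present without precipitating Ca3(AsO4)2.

[Ca^2+] ≈ 4.7 × 10^-6 M

Ca3(AsO4)2(s) ⇌ 3 Ca^2+ + 2 AsO4^3-
Ksp = [Ca^2+]^3[AsO4^3-]^2
Precipitation begins when Q = Ksp. With [AsO4^3-] = 0.080 M:
6.6 x 10^-19 = (0.080)^2 × [Ca^2+]^3
[Ca^2+] = (6.6 x 10^-19 / 6.40 x 10^-3)^(1/3) = 4.7 × 10^-6 M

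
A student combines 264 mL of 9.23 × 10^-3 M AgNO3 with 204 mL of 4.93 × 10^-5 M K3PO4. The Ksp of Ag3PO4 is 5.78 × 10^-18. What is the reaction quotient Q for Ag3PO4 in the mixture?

Total volume = 264 + 204 = 468 mL.
[Ag^+] = 9.23 × 10^-3 × (264/468) = 5.207 × 10^-3 M
[PO4^3-] = 4.93 × 10^-5 × (204/468) = 2.149 × 10^-5 M
Ag3PO4(s) <=> 3 Ag^+(aq) + PO4^3-(aq), so Q = [Ag^+]^3[PO4^3-]
Q = (5.207 × 10^-3)^3(2.149 × 10^-5) = 3.03 × 10^-12
Q > Ksp, so Ag3PO4 will precipitate.

3.03e-12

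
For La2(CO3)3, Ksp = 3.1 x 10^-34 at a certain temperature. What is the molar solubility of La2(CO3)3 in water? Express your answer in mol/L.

s = 7.8e-8 M

La2(CO3)3(s) <=> 2 La^3+ + 3 CO3^2-
Ksp = [La^3+]^2[CO3^2-]^3
For each mole of La2(CO3)3 that dissolves: [La^3+] = 2s, [CO3^2-] = 3s.
So Ksp = (2s)^2 × (3s)^3 = 108s^5
Solving, s = (3.1 x 10^-34/108)^(1/5) = 7.8 × 10^-8 M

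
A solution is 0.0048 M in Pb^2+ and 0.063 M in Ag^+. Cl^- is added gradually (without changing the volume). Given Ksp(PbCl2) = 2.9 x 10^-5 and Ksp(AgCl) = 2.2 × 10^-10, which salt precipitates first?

AgCl

Each salt begins to precipitate when Q = Ksp, i.e. when [Cl^-] reaches its threshold.
For PbCl2: 2.9 x 10^-5 = 0.0048 × [Cl^-]^2  ⇒  [Cl^-] = 7.8 × 10^-2 M.
For AgCl: 2.2 × 10^-10 = 0.063 × [Cl^-]  ⇒  [Cl^-] = 3.5 × 10^-9 M.
The salt with the lower threshold [Cl^-] precipitates first: AgCl.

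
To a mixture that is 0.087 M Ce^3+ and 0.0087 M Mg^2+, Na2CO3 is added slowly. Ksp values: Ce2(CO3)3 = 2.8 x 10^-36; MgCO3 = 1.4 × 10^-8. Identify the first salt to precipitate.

Ce2(CO3)3

Each salt begins to precipitate when Q = Ksp, i.e. when [CO3^2-] reaches its threshold.
For Ce2(CO3)3: 2.8 x 10^-36 = (0.087)^2 × [CO3^2-]^3  ⇒  [CO3^2-] = 7.2 × 10^-12 M.
For MgCO3: 1.4 × 10^-8 = 0.0087 × [CO3^2-]  ⇒  [CO3^2-] = 1.6 × 10^-6 M.
The salt with the lower threshold [CO3^2-] precipitates first: Ce2(CO3)3.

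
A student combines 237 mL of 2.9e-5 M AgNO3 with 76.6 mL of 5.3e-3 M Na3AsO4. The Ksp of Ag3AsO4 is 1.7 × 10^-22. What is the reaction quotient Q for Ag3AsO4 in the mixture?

Q ≈ 1.4e-17

Total volume = 237 + 76.6 = 313.6 mL.
[Ag^+] = 2.9 × 10^-5 × (237/313.6) = 2.19 × 10^-5 M
[AsO4^3-] = 5.3 × 10^-3 × (76.6/313.6) = 1.29 × 10^-3 M
Ag3AsO4(s) ⇌ 3 Ag^+(aq) + AsO4^3-(aq), so Q = [Ag^+]^3[AsO4^3-]
Q = (2.19 × 10^-5)^3(1.29 × 10^-3) = 1.4 × 10^-17
Q > Ksp, so Ag3AsO4 will precipitate.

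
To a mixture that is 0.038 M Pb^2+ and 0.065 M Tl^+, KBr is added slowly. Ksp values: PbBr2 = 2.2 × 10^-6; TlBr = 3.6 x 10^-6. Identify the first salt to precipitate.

Each salt begins to precipitate when Q = Ksp, i.e. when [Br^-] reaches its threshold.
For PbBr2: 2.2 × 10^-6 = 0.038 × [Br^-]^2  ⇒  [Br^-] = 7.6 × 10^-3 M.
For TlBr: 3.6 x 10^-6 = 0.065 × [Br^-]  ⇒  [Br^-] = 5.5 × 10^-5 M.
The salt with the lower threshold [Br^-] precipitates first: TlBr.

TlBr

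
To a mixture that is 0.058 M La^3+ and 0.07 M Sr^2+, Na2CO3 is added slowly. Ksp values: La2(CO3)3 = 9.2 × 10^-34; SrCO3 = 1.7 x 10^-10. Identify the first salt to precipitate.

La2(CO3)3

Precipitation of each salt starts when its ion product equals its Ksp.
For La2(CO3)3: 9.2 × 10^-34 = (0.058)^2 × [CO3^2-]^3  ⇒  [CO3^2-] = 6.5 x 10^-11 M.
For SrCO3: 1.7 x 10^-10 = 0.07 × [CO3^2-]  ⇒  [CO3^2-] = 2.4 × 10^-9 M.
The salt with the lower threshold [CO3^2-] precipitates first: La2(CO3)3.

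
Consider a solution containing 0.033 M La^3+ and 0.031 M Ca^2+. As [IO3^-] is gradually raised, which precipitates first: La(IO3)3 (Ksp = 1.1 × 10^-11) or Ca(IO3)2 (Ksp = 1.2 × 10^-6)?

Each salt begins to precipitate when Q = Ksp, i.e. when [IO3^-] reaches its threshold.
For La(IO3)3: 1.1 × 10^-11 = 0.033 × [IO3^-]^3  ⇒  [IO3^-] = 6.9 × 10^-4 M.
For Ca(IO3)2: 1.2 × 10^-6 = 0.031 × [IO3^-]^2  ⇒  [IO3^-] = 6.2 x 10^-3 M.
The salt with the lower threshold [IO3^-] precipitates first: La(IO3)3.

La(IO3)3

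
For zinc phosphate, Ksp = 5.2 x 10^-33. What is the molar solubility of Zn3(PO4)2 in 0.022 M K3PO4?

Zn3(PO4)2(s) ⇌ 3 Zn^2+ + 2 PO4^3-
Ksp = [Zn^2+]^3[PO4^3-]^2
Let s be the molar solubility in this solution. [Zn^2+] = 3s, [PO4^3-] = 0.022 + 2s ≈ 0.022 (common-ion effect: PO4^3- is already 0.022 M).
Ksp ≈ (3s)^3 × (0.022)^2
s = 7.4 × 10^-11 M
Check: 2s = 1.5 x 10^-10 ≪ 0.022, so the approximation is valid.

s = 7.4 x 10^-11 M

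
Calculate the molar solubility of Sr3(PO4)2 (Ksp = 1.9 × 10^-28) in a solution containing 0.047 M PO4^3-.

Sr3(PO4)2(s) ⇌ 3 Sr^2+ + 2 PO4^3-
Ksp = [Sr^2+]^3[PO4^3-]^2
Let s be the molar solubility in this solution. [Sr^2+] = 3s, [PO4^3-] = 0.047 + 2s ≈ 0.047 (common-ion effect: PO4^3- is already 0.047 M).
Ksp ≈ (3s)^3 × (0.047)^2
s = 1.5 × 10^-9 M
Check: 2s = 2.9 × 10^-9 ≪ 0.047, so the approximation is valid.

s ≈ 1.5 x 10^-9 M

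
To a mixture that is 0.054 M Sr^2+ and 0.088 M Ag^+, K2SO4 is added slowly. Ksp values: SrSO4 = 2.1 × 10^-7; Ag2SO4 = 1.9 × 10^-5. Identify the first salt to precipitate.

Each salt begins to precipitate when Q = Ksp, i.e. when [SO4^2-] reaches its threshold.
For SrSO4: 2.1 × 10^-7 = 0.054 × [SO4^2-]  ⇒  [SO4^2-] = 3.9 × 10^-6 M.
For Ag2SO4: 1.9 × 10^-5 = (0.088)^2 × [SO4^2-]  ⇒  [SO4^2-] = 2.5 × 10^-3 M.
The salt with the lower threshold [SO4^2-] precipitates first: SrSO4.

SrSO4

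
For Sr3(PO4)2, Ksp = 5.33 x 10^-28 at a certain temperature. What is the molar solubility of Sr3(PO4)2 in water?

s = 1.38 x 10^-6 M

Sr3(PO4)2(s) ⇌ 3 Sr^2+ + 2 PO4^3-
Ksp = [Sr^2+]^3[PO4^3-]^2
If s mol/L of Sr3(PO4)2 dissolves, [Sr^2+] = 3s and [PO4^3-] = 2s.
Ksp = (3s)^3(2s)^2 = 108s^5
s = (5.33 x 10^-28 / 108)^(1/5) = 1.38 × 10^-6 M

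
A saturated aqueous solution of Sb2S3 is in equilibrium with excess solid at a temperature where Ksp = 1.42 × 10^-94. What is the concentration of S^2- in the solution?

2.00e-19 M

Sb2S3(s) ⇌ 2 Sb^3+(aq) + 3 S^2-(aq)
Ksp = [Sb^3+]^2[S^2-]^3
For each mole of Sb2S3 that dissolves: [Sb^3+] = 2s, [S^2-] = 3s.
Ksp = (2s)^2(3s)^3 = 108s^5
s^5 = 1.42 × 10^-94 / 108, so s = 6.665 × 10^-20 M
[S^2-] = 3s = 2.00 x 10^-19 M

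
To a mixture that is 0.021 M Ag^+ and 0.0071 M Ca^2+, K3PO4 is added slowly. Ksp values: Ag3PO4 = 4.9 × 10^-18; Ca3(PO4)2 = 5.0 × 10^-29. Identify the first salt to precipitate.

Ag3PO4

Precipitation of each salt starts when its ion product equals its Ksp.
For Ag3PO4: 4.9 × 10^-18 = (0.021)^3 × [PO4^3-]  ⇒  [PO4^3-] = 5.3 x 10^-13 M.
For Ca3(PO4)2: 5.0 × 10^-29 = (0.0071)^3 × [PO4^3-]^2  ⇒  [PO4^3-] = 1.2 × 10^-11 M.
The salt with the lower threshold [PO4^3-] precipitates first: Ag3PO4.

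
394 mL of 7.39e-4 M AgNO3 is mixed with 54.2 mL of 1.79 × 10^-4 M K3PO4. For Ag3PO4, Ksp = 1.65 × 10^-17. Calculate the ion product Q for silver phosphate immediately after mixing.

Q ≈ 5.93e-15

Total volume = 394 + 54.2 = 448.2 mL.
[Ag^+] = 7.39 × 10^-4 × (394/448.2) = 6.496 × 10^-4 M
[PO4^3-] = 1.79 x 10^-4 × (54.2/448.2) = 2.165 × 10^-5 M
Ag3PO4(s) <=> 3 Ag^+(aq) + PO4^3-(aq), so Q = [Ag^+]^3[PO4^3-]
Q = (6.496 × 10^-4)^3(2.165 × 10^-5) = 5.93 x 10^-15
Q > Ksp, so Ag3PO4 will precipitate.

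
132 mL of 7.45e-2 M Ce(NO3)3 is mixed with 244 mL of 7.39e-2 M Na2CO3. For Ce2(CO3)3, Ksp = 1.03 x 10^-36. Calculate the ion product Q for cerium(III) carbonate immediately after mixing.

Total volume = 132 + 244 = 376 mL.
[Ce^3+] = 7.45 x 10^-2 × (132/376) = 2.615 × 10^-2 M
[CO3^2-] = 7.39 × 10^-2 × (244/376) = 4.796 × 10^-2 M
Ce2(CO3)3(s) ⇌ 2 Ce^3+(aq) + 3 CO3^2-(aq), so Q = [Ce^3+]^2[CO3^2-]^3
Q = (2.615 × 10^-2)^2(4.796 x 10^-2)^3 = 7.54 × 10^-8
Q > Ksp, so Ce2(CO3)3 will precipitate.

Q ≈ 7.54 × 10^-8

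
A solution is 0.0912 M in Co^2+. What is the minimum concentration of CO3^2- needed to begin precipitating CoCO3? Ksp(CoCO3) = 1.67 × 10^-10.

[CO3^2-] = 1.83e-9 M

CoCO3(s) ⇌ Co^2+ + CO3^2-
Ksp = [Co^2+][CO3^2-]
Precipitation begins when Q = Ksp. With [Co^2+] = 0.0912 M:
1.67 × 10^-10 = (0.0912) × [CO3^2-]
[CO3^2-] = (1.67 × 10^-10 / 9.12 x 10^-2) = 1.83 × 10^-9 M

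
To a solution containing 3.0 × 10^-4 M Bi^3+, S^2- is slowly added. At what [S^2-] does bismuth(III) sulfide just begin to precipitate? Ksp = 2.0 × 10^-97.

Bi2S3(s) ⇌ 2 Bi^3+ + 3 S^2-
Ksp = [Bi^3+]^2[S^2-]^3
Precipitation begins when Q = Ksp. With [Bi^3+] = 3.0 × 10^-4 M:
2.0 × 10^-97 = (3.0 × 10^-4)^2 × [S^2-]^3
[S^2-] = (2.0 × 10^-97 / 9.00 x 10^-8)^(1/3) = 1.3 × 10^-30 M

[S^2-] ≈ 1.3e-30 M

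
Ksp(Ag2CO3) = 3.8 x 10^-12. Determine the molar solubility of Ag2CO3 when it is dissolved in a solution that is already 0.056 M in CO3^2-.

Ag2CO3(s) <=> 2 Ag^+(aq) + CO3^2-(aq)
Ksp = [Ag^+]^2[CO3^2-]
Let s = moles of Ag2CO3 that dissolve per litre. [Ag^+] = 2s, [CO3^2-] = 0.056 + s ≈ 0.056 (since the CO3^2- already present dominates).
Ksp ≈ (2s)^2 × 0.056
s = 4.1 × 10^-6 M
Check: s = 4.1 x 10^-6 ≪ 0.056, so the approximation is valid.

s = 4.1 x 10^-6 M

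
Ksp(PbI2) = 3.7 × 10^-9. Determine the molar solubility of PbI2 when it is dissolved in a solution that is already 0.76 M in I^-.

6.4 × 10^-9 M

PbI2(s) <=> Pb^2+(aq) + 2 I^-(aq)
Ksp = [Pb^2+][I^-]^2
Let s = moles of PbI2 that dissolve per litre. [Pb^2+] = s, [I^-] = 0.76 + 2s ≈ 0.76 (since the I^- already present dominates).
Ksp ≈ s × (0.76)^2
s = 6.4 × 10^-9 M
Check: 2s = 1.3 x 10^-8 ≪ 0.76, so the approximation is valid.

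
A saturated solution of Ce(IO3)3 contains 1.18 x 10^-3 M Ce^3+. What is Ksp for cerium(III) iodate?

Ce(IO3)3(s) ⇌ Ce^3+(aq) + 3 IO3^-(aq)
Stoichiometry gives [IO3^-] = (3/1)[Ce^3+] = 3.540 × 10^-3 M.
Ksp = [Ce^3+][IO3^-]^3
Ksp = 1.18 × 10^-3 × (3.540 × 10^-3)^3 = 5.23 × 10^-11

Ksp ≈ 5.23 × 10^-11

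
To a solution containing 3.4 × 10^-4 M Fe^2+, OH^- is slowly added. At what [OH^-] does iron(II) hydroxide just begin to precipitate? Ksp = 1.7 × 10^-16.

[OH^-] = 7.1 x 10^-7 M

Fe(OH)2(s) <=> Fe^2+(aq) + 2 OH^-(aq)
Ksp = [Fe^2+][OH^-]^2
Precipitation begins when Q = Ksp. With [Fe^2+] = 3.4 × 10^-4 M:
1.7 × 10^-16 = (3.4 × 10^-4) × [OH^-]^2
[OH^-] = (1.7 × 10^-16 / 3.4 × 10^-4)^(1/2) = 7.1 × 10^-7 M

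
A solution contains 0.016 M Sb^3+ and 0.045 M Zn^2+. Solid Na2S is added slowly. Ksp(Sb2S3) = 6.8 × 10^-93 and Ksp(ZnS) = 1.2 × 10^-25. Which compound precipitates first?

Sb2S3

Precipitation of each salt starts when its ion product equals its Ksp.
For Sb2S3: 6.8 × 10^-93 = (0.016)^2 × [S^2-]^3  ⇒  [S^2-] = 3.0 × 10^-30 M.
For ZnS: 1.2 × 10^-25 = 0.045 × [S^2-]  ⇒  [S^2-] = 2.7 x 10^-24 M.
The salt with the lower threshold [S^2-] precipitates first: Sb2S3.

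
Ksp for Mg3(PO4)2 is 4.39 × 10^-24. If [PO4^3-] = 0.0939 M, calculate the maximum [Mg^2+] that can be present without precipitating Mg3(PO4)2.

7.93e-8 M

Mg3(PO4)2(s) ⇌ 3 Mg^2+ + 2 PO4^3-
Ksp = [Mg^2+]^3[PO4^3-]^2
Precipitation begins when Q = Ksp. With [PO4^3-] = 0.0939 M:
4.39 × 10^-24 = (0.0939)^2 × [Mg^2+]^3
[Mg^2+] = (4.39 × 10^-24 / 8.817 × 10^-3)^(1/3) = 7.93 × 10^-8 M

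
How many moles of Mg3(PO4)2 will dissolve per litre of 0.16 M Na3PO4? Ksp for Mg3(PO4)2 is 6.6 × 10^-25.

Mg3(PO4)2(s) <=> 3 Mg^2+ + 2 PO4^3-
Ksp = [Mg^2+]^3[PO4^3-]^2
If s mol/L dissolves here, [Mg^2+] = 3s, [PO4^3-] = 0.16 + 2s ≈ 0.16 (Ksp is small, so little additional dissolves).
Ksp ≈ (3s)^3 × (0.16)^2
s = 9.8 × 10^-9 M
Check: 2s = 2.0 x 10^-8 ≪ 0.16, so the approximation is valid.

s ≈ 9.8 × 10^-9 M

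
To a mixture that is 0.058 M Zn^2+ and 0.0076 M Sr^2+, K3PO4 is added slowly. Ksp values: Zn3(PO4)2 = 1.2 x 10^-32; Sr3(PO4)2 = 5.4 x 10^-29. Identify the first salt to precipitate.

Each salt begins to precipitate when Q = Ksp, i.e. when [PO4^3-] reaches its threshold.
For Zn3(PO4)2: 1.2 x 10^-32 = (0.058)^3 × [PO4^3-]^2  ⇒  [PO4^3-] = 7.8 × 10^-15 M.
For Sr3(PO4)2: 5.4 x 10^-29 = (0.0076)^3 × [PO4^3-]^2  ⇒  [PO4^3-] = 1.1 × 10^-11 M.
The salt with the lower threshold [PO4^3-] precipitates first: Zn3(PO4)2.

Zn3(PO4)2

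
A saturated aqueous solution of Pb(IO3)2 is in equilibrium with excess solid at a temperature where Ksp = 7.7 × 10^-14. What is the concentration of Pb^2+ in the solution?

2.7 x 10^-5 M

Pb(IO3)2(s) ⇌ Pb^2+(aq) + 2 IO3^-(aq)
Ksp = [Pb^2+][IO3^-]^2
For each mole of Pb(IO3)2 that dissolves: [Pb^2+] = s, [IO3^-] = 2s.
Substituting: Ksp = s(2s)^2 = 4s^3
s^3 = 7.7 × 10^-14 / 4, so s = 2.68 × 10^-5 M
[Pb^2+] = s = 2.7 × 10^-5 M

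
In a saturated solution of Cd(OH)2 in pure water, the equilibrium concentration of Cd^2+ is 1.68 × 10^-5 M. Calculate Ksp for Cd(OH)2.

Ksp = 1.90e-14

Cd(OH)2(s) <=> Cd^2+(aq) + 2 OH^-(aq)
Stoichiometry gives [OH^-] = (2/1)[Cd^2+] = 3.360 × 10^-5 M.
Ksp = [Cd^2+][OH^-]^2
Ksp = 1.68 × 10^-5 × (3.360 × 10^-5)^2 = 1.90 × 10^-14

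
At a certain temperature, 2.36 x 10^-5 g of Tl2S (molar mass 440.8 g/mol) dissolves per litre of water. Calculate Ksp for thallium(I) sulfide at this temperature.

Molar solubility s = (2.36 × 10^-5 g/L) / (440.8 g/mol) = 5.354 × 10^-8 M.
Tl2S(s) ⇌ 2 Tl^+ + S^2-
With molar solubility s: [Tl^+] = 2s, [S^2-] = s.
Ksp = [Tl^+]^2[S^2-]
Ksp = (2s)^2s = 4s^3
Ksp = 4 × (5.354 × 10^-8)^3 = 6.14 × 10^-22

Ksp ≈ 6.14 x 10^-22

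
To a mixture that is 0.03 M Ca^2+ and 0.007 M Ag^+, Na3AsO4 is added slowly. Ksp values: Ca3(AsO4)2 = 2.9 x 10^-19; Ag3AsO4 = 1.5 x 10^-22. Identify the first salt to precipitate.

Each salt begins to precipitate when Q = Ksp, i.e. when [AsO4^3-] reaches its threshold.
For Ca3(AsO4)2: 2.9 x 10^-19 = (0.03)^3 × [AsO4^3-]^2  ⇒  [AsO4^3-] = 1.0 × 10^-7 M.
For Ag3AsO4: 1.5 x 10^-22 = (0.007)^3 × [AsO4^3-]  ⇒  [AsO4^3-] = 4.4 × 10^-16 M.
The salt with the lower threshold [AsO4^3-] precipitates first: Ag3AsO4.

Ag3AsO4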